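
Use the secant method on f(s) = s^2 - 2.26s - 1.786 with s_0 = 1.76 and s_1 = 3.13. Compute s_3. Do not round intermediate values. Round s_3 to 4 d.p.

2.8728

f(s_0) = -2.666000, f(s_1) = 0.937100
s_2 = 3.130000 - (0.937100)·(3.130000 - 1.760000)/(0.937100 - (-2.666000)) = 2.773688; f(s_2) = -0.361189
s_3 = 2.773688 - (-0.361189)·(2.773688 - 3.130000)/(-0.361189 - (0.937100)) = 2.872816; f(s_3) = -0.025494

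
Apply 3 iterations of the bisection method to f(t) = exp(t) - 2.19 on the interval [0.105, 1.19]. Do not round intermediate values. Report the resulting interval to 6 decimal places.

f(0.105000) = -1.079289, f(1.190000) = 1.097081 (opposite signs)
step 1: m = 0.647500, f(m) = -0.279242 < 0 → root in [0.647500, 1.190000]
step 2: m = 0.918750, f(m) = 0.316156 > 0 → root in [0.647500, 0.918750]
step 3: m = 0.783125, f(m) = -0.001700 < 0 → root in [0.783125, 0.918750]

[0.783125, 0.918750]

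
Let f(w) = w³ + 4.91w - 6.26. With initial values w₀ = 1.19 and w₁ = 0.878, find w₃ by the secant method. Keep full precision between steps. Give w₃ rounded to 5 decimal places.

Secant update: w_(k+1) = w_k − f(w_k)·(w_k − w_(k-1))/(f(w_k) − f(w_(k-1))).
f(w_0) = 1.268059, f(w_1) = -1.272184
w_2 = 0.878000 - (-1.272184)·(0.878000 - 1.190000)/(-1.272184 - (1.268059)) = 1.034253; f(w_2) = -0.075496
w_3 = 1.034253 - (-0.075496)·(1.034253 - 0.878000)/(-0.075496 - (-1.272184)) = 1.044111; f(w_3) = 0.004841

1.04411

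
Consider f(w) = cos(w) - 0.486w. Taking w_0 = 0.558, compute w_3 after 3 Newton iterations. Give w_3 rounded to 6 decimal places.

Newton update: w ← w − f(w)/f'(w).
f'(w) = -sin(w) - 0.486
w_0 = 0.558000: f = 0.577128, f' = -1.015491 → w_1 = 0.558000 - (0.577128)/(-1.015491) = 1.126324
w_1 = 1.126324: f = -0.117412, f' = -1.388838 → w_2 = 1.126324 - (-0.117412)/(-1.388838) = 1.041784
w_2 = 1.041784: f = -0.001627, f' = -1.349306 → w_3 = 1.041784 - (-0.001627)/(-1.349306) = 1.040579

1.040579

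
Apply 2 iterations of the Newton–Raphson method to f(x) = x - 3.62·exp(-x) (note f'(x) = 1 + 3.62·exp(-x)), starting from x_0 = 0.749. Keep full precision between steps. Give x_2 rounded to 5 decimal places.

x_0 = 0.749000: f = -0.962678, f' = 2.711678 → x_1 = 0.749000 - (-0.962678)/(2.711678) = 1.104012
x_1 = 1.104012: f = -0.096157, f' = 2.200169 → x_2 = 1.104012 - (-0.096157)/(2.200169) = 1.147716

1.14772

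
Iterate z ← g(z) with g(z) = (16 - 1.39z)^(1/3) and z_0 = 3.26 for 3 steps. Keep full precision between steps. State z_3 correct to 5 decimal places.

z_1 = g(3.260000) = 2.255122
z_2 = g(2.255122) = 2.343190
z_3 = g(2.343190) = 2.335735

2.33573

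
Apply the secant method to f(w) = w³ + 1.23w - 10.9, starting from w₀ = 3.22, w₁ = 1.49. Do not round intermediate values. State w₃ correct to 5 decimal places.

2.10473

f(w_0) = 26.446848, f(w_1) = -5.759351
w_2 = 1.490000 - (-5.759351)·(1.490000 - 3.220000)/(-5.759351 - (26.446848)) = 1.799371; f(w_2) = -2.860881
w_3 = 1.799371 - (-2.860881)·(1.799371 - 1.490000)/(-2.860881 - (-5.759351)) = 2.104731; f(w_3) = 1.012547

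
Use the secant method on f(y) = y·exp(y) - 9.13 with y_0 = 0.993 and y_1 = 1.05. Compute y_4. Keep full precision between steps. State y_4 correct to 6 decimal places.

1.631061

f(y_0) = -6.449575, f(y_1) = -6.129466
y_2 = 1.050000 - (-6.129466)·(1.050000 - 0.993000)/(-6.129466 - (-6.449575)) = 2.141441; f(y_2) = 9.097283
y_3 = 2.141441 - (9.097283)·(2.141441 - 1.050000)/(9.097283 - (-6.129466)) = 1.489355; f(y_3) = -2.525850
y_4 = 1.489355 - (-2.525850)·(1.489355 - 2.141441)/(-2.525850 - (9.097283)) = 1.631061; f(y_4) = -0.796428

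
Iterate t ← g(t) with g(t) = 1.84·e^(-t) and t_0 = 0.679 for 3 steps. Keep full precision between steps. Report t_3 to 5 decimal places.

t_1 = g(0.679000) = 0.933108
t_2 = g(0.933108) = 0.723726
t_3 = g(0.723726) = 0.892293

0.89229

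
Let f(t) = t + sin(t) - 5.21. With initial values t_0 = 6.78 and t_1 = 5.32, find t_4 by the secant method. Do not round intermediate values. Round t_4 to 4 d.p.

Secant update: t_(k+1) = t_k − f(t_k)·(t_k − t_(k-1))/(f(t_k) − f(t_(k-1))).
f(t_0) = 2.046628, f(t_1) = -0.711014
t_2 = 5.320000 - (-0.711014)·(5.320000 - 6.780000)/(-0.711014 - (2.046628)) = 5.696438; f(t_2) = -0.067218
t_3 = 5.696438 - (-0.067218)·(5.696438 - 5.320000)/(-0.067218 - (-0.711014)) = 5.735741; f(t_3) = 0.005234
t_4 = 5.735741 - (0.005234)·(5.735741 - 5.696438)/(0.005234 - (-0.067218)) = 5.732902; f(t_4) = -0.000028

5.7329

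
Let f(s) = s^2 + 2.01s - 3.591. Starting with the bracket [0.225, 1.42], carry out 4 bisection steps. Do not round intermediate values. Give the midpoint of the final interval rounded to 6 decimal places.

1.158594

f(0.225000) = -3.088125, f(1.420000) = 1.279600 (opposite signs)
step 1: m = 0.822500, f(m) = -1.261269 < 0 → root in [0.822500, 1.420000]
step 2: m = 1.121250, f(m) = -0.080086 < 0 → root in [1.121250, 1.420000]
step 3: m = 1.270625, f(m) = 0.577444 > 0 → root in [1.121250, 1.270625]
step 4: m = 1.195937, f(m) = 0.243101 > 0 → root in [1.121250, 1.195937]
Midpoint of [1.121250, 1.195937] = 1.158594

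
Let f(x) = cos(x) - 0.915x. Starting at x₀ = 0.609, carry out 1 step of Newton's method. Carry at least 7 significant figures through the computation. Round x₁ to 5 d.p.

f'(x) = -sin(x) - 0.915
x_0 = 0.609000: f = 0.262985, f' = -1.487048 → x_1 = 0.609000 - (0.262985)/(-1.487048) = 0.785851

0.78585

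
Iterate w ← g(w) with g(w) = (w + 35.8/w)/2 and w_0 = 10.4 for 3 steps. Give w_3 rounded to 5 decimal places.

5.98364

w_1 = g(10.400000) = 6.921154
w_2 = g(6.921154) = 6.046851
w_3 = g(6.046851) = 5.983644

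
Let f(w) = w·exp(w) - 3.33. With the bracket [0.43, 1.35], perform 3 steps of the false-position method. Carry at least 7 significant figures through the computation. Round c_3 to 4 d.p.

f(0.430000) = -2.668979, f(1.350000) = 1.877524
step 1: c = 0.970077, f(c) = -0.770795 < 0 → new bracket [0.970077, 1.350000]
step 2: c = 1.080654, f(c) = -0.145741 < 0 → new bracket [1.080654, 1.350000]
step 3: c = 1.100055, f(c) = -0.025068 < 0 → new bracket [1.100055, 1.350000]

1.1001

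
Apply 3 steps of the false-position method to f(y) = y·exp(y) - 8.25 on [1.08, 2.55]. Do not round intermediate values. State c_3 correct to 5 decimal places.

f(1.080000) = -5.069746, f(2.550000) = 24.408115
step 1: c = 1.332818, f(c) = -3.196338 < 0 → new bracket [1.332818, 2.550000]
step 2: c = 1.473756, f(c) = -1.816167 < 0 → new bracket [1.473756, 2.550000]
step 3: c = 1.548292, f(c) = -0.967722 < 0 → new bracket [1.548292, 2.550000]

1.54829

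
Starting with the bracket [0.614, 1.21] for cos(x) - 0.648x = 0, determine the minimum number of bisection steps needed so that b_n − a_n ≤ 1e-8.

26

Initial width b − a = 1.21 − 0.614 = 0.596000.
After n steps the width is (b−a)/2^n; need (b−a)/2^n ≤ 1e-8.
So n ≥ log₂(0.596000/1e-8) = log₂(59600000.0000) ≈ 25.8288.
Hence n = 26.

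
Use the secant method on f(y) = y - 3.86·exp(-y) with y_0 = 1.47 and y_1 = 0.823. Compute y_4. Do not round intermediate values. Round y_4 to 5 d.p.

1.18277

f(y_0) = 0.582488, f(y_1) = -0.871974
y_2 = 0.823000 - (-0.871974)·(0.823000 - 1.470000)/(-0.871974 - (0.582488)) = 1.210887; f(y_2) = 0.060867
y_3 = 1.210887 - (0.060867)·(1.210887 - 0.823000)/(0.060867 - (-0.871974)) = 1.185578; f(y_3) = 0.006080
y_4 = 1.185578 - (0.006080)·(1.185578 - 1.210887)/(0.006080 - (0.060867)) = 1.182769; f(y_4) = -0.000046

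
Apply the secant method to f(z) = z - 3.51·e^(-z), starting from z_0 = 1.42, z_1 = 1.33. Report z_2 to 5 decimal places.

1.11722

Secant update: z_(k+1) = z_k − f(z_k)·(z_k − z_(k-1))/(f(z_k) − f(z_(k-1))).
f(z_0) = 0.571584, f(z_1) = 0.401685
z_2 = 1.330000 - (0.401685)·(1.330000 - 1.420000)/(0.401685 - (0.571584)) = 1.117217; f(z_2) = -0.031217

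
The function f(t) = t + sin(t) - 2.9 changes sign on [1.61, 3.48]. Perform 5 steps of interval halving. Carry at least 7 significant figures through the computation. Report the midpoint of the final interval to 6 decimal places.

f(1.610000) = -0.290768, f(3.480000) = 0.248015 (opposite signs)
step 1: m = 2.545000, f(m) = 0.206827 > 0 → root in [1.610000, 2.545000]
step 2: m = 2.077500, f(m) = 0.051849 > 0 → root in [1.610000, 2.077500]
step 3: m = 1.843750, f(m) = -0.093271 < 0 → root in [1.843750, 2.077500]
step 4: m = 1.960625, f(m) = -0.014401 < 0 → root in [1.960625, 2.077500]
step 5: m = 2.019062, f(m) = 0.020262 > 0 → root in [1.960625, 2.019062]
Midpoint of [1.960625, 2.019062] = 1.989844

1.989844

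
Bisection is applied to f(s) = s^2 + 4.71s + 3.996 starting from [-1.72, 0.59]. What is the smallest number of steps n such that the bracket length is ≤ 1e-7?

25

Initial width b − a = 0.59 − -1.72 = 2.310000.
After n steps the width is (b−a)/2^n; need (b−a)/2^n ≤ 1e-7.
So n ≥ log₂(2.310000/1e-7) = log₂(23100000.0000) ≈ 24.4614.
Hence n = 25.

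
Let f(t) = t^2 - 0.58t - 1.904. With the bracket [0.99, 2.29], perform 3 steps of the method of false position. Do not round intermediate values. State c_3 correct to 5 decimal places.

False-position update: c = (a·f(b) − b·f(a))/(f(b) − f(a)); replace the endpoint whose sign matches f(c).
f(0.990000) = -1.498100, f(2.290000) = 2.011900
step 1: c = 1.544852, f(c) = -0.413447 < 0 → new bracket [1.544852, 2.290000]
step 2: c = 1.671877, f(c) = -0.078517 < 0 → new bracket [1.671877, 2.290000]
step 3: c = 1.695094, f(c) = -0.013812 < 0 → new bracket [1.695094, 2.290000]

1.69509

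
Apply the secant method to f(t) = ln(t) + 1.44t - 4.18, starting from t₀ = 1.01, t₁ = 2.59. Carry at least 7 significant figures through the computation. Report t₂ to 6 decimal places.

f(t_0) = -2.715650, f(t_1) = 0.501258
t_2 = 2.590000 - (0.501258)·(2.590000 - 1.010000)/(0.501258 - (-2.715650)) = 2.343805; f(t_2) = 0.046854

2.343805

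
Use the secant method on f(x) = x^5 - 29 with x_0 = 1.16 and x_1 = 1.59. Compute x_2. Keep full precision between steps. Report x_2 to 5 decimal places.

2.59477

f(x_0) = -26.899658, f(x_1) = -18.837850
x_2 = 1.590000 - (-18.837850)·(1.590000 - 1.160000)/(-18.837850 - (-26.899658)) = 2.594771; f(x_2) = 88.623893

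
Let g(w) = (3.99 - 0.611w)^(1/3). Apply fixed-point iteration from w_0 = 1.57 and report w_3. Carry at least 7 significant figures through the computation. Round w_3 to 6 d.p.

w_1 = g(1.570000) = 1.447157
w_2 = g(1.447157) = 1.459006
w_3 = g(1.459006) = 1.457872

1.457872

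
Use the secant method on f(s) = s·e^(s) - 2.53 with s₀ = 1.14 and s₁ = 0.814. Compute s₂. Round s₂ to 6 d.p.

Secant update: s_(k+1) = s_k − f(s_k)·(s_k − s_(k-1))/(f(s_k) − f(s_(k-1))).
f(s_0) = 1.034516, f(s_1) = -0.692869
s_2 = 0.814000 - (-0.692869)·(0.814000 - 1.140000)/(-0.692869 - (1.034516)) = 0.944761; f(s_2) = -0.099885

0.944761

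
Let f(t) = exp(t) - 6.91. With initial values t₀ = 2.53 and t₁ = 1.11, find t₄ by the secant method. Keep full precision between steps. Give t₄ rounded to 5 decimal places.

Secant update: t_(k+1) = t_k − f(t_k)·(t_k − t_(k-1))/(f(t_k) − f(t_(k-1))).
f(t_0) = 5.643506, f(t_1) = -3.875642
t_2 = 1.110000 - (-3.875642)·(1.110000 - 2.530000)/(-3.875642 - (5.643506)) = 1.688141; f(t_2) = -1.500584
t_3 = 1.688141 - (-1.500584)·(1.688141 - 1.110000)/(-1.500584 - (-3.875642)) = 2.053416; f(t_3) = 0.884483
t_4 = 2.053416 - (0.884483)·(2.053416 - 1.688141)/(0.884483 - (-1.500584)) = 1.917957; f(t_4) = -0.102964

1.91796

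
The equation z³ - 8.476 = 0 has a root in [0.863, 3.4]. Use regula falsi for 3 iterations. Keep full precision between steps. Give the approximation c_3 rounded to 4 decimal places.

f(0.863000) = -7.833264, f(3.400000) = 30.828000
step 1: c = 1.377028, f(c) = -5.864868 < 0 → new bracket [1.377028, 3.400000]
step 2: c = 1.700374, f(c) = -3.559760 < 0 → new bracket [1.700374, 3.400000]
step 3: c = 1.876316, f(c) = -1.870314 < 0 → new bracket [1.876316, 3.400000]

1.8763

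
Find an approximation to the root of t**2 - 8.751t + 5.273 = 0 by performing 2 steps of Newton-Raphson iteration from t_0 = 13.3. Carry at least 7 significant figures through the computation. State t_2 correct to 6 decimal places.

Newton update: t ← t − f(t)/f'(t).
f'(t) = 2t - 8.751
t_0 = 13.300000: f = 65.774700, f' = 17.849000 → t_1 = 13.300000 - (65.774700)/(17.849000) = 9.614936
t_1 = 9.614936: f = 13.579694, f' = 10.478873 → t_2 = 9.614936 - (13.579694)/(10.478873) = 8.319025

8.319025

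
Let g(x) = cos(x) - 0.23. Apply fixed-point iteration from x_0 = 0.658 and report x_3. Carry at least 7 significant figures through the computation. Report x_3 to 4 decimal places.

x_1 = g(0.658000) = 0.561217
x_2 = g(0.561217) = 0.616608
x_3 = g(0.616608) = 0.585845

0.5858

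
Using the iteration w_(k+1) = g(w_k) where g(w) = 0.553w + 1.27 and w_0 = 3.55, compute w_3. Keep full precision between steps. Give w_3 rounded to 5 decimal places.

w_1 = g(3.550000) = 3.233150
w_2 = g(3.233150) = 3.057932
w_3 = g(3.057932) = 2.961036

2.96104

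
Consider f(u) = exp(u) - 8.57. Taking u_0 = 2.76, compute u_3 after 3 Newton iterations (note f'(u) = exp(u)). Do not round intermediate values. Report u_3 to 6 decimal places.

u_0 = 2.760000: f = 7.229843, f' = 15.799843 → u_1 = 2.760000 - (7.229843)/(15.799843) = 2.302410
u_1 = 2.302410: f = 1.428254, f' = 9.998254 → u_2 = 2.302410 - (1.428254)/(9.998254) = 2.159560
u_2 = 2.159560: f = 0.097324, f' = 8.667324 → u_3 = 2.159560 - (0.097324)/(8.667324) = 2.148331

2.148331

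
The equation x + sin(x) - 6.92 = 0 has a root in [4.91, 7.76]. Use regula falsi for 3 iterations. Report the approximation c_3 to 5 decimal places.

False-position update: c = (a·f(b) − b·f(a))/(f(b) − f(a)); replace the endpoint whose sign matches f(c).
f(4.910000) = -2.990538, f(7.760000) = 1.835587
step 1: c = 6.676020, f(c) = 0.138829 > 0 → new bracket [4.910000, 6.676020]
step 2: c = 6.597674, f(c) = -0.012996 < 0 → new bracket [6.597674, 6.676020]
step 3: c = 6.604380, f(c) = 0.000081 > 0 → new bracket [6.597674, 6.604380]

6.60438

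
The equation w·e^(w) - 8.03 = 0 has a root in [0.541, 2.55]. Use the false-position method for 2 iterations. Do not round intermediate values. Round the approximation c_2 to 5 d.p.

1.26943

f(0.541000) = -7.100711, f(2.550000) = 24.628115
step 1: c = 0.990602, f(c) = -5.362455 < 0 → new bracket [0.990602, 2.550000]
step 2: c = 1.269429, f(c) = -3.512328 < 0 → new bracket [1.269429, 2.550000]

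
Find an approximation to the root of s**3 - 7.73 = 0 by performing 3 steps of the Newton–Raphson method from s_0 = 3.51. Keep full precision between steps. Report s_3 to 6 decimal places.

1.983839

f'(s) = 3s**2
s_0 = 3.510000: f = 35.513551, f' = 36.960300 → s_1 = 3.510000 - (35.513551)/(36.960300) = 2.549143
s_1 = 2.549143: f = 8.834669, f' = 19.494395 → s_2 = 2.549143 - (8.834669)/(19.494395) = 2.095953
s_2 = 2.095953: f = 1.477563, f' = 13.179058 → s_3 = 2.095953 - (1.477563)/(13.179058) = 1.983839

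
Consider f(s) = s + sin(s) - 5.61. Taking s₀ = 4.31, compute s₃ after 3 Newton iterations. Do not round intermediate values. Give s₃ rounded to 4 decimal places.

f'(s) = 1 + cos(s)
s_0 = 4.310000: f = -2.220128, f' = 0.608382 → s_1 = 4.310000 - (-2.220128)/(0.608382) = 7.959231
s_1 = 7.959231: f = 3.343698, f' = 0.894944 → s_2 = 7.959231 - (3.343698)/(0.894944) = 4.223024
s_2 = 4.223024: f = -2.269607, f' = 0.529935 → s_3 = 4.223024 - (-2.269607)/(0.529935) = 8.505829

8.5058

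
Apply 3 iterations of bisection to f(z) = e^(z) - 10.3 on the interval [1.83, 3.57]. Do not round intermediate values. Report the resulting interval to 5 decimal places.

[2.26500, 2.48250]

f(1.830000) = -4.066113, f(3.570000) = 25.216593 (opposite signs)
step 1: m = 2.700000, f(m) = 4.579732 > 0 → root in [1.830000, 2.700000]
step 2: m = 2.265000, f(m) = -0.668875 < 0 → root in [2.265000, 2.700000]
step 3: m = 2.482500, f(m) = 1.671155 > 0 → root in [2.265000, 2.482500]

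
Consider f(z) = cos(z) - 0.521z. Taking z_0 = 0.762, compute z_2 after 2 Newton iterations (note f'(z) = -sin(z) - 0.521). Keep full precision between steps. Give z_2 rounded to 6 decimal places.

z_0 = 0.762000: f = 0.326455, f' = -1.211370 → z_1 = 0.762000 - (0.326455)/(-1.211370) = 1.031492
z_1 = 1.031492: f = -0.023868, f' = -1.379066 → z_2 = 1.031492 - (-0.023868)/(-1.379066) = 1.014185

1.014185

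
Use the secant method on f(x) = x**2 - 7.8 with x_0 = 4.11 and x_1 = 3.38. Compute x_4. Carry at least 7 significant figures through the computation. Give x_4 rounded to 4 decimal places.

f(x_0) = 9.092100, f(x_1) = 3.624400
x_2 = 3.380000 - (3.624400)·(3.380000 - 4.110000)/(3.624400 - (9.092100)) = 2.896101; f(x_2) = 0.587404
x_3 = 2.896101 - (0.587404)·(2.896101 - 3.380000)/(0.587404 - (3.624400)) = 2.802508; f(x_3) = 0.054050
x_4 = 2.802508 - (0.054050)·(2.802508 - 2.896101)/(0.054050 - (0.587404)) = 2.793023; f(x_4) = 0.000978

2.7930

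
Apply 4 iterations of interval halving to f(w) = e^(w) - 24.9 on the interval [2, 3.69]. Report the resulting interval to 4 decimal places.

[3.1619, 3.2675]

f(2.000000) = -17.510944, f(3.690000) = 15.144847 (opposite signs)
step 1: m = 2.845000, f(m) = -7.698441 < 0 → root in [2.845000, 3.690000]
step 2: m = 3.267500, f(m) = 1.345643 > 0 → root in [2.845000, 3.267500]
step 3: m = 3.056250, f(m) = -3.652271 < 0 → root in [3.056250, 3.267500]
step 4: m = 3.161875, f(m) = -1.285168 < 0 → root in [3.161875, 3.267500]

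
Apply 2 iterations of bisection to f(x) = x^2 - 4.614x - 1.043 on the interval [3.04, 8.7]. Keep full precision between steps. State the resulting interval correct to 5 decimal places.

f(3.040000) = -5.827960, f(8.700000) = 34.505200 (opposite signs)
step 1: m = 5.870000, f(m) = 6.329720 > 0 → root in [3.040000, 5.870000]
step 2: m = 4.455000, f(m) = -1.751345 < 0 → root in [4.455000, 5.870000]

[4.45500, 5.87000]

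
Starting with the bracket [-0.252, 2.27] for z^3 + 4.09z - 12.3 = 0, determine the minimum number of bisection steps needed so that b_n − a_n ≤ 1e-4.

Initial width b − a = 2.27 − -0.252 = 2.522000.
After n steps the width is (b−a)/2^n; need (b−a)/2^n ≤ 1e-4.
So n ≥ log₂(2.522000/1e-4) = log₂(25220.0000) ≈ 14.6223.
Hence n = 15.

15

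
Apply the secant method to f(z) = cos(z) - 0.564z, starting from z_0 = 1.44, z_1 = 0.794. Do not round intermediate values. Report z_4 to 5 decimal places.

f(z_0) = -0.681736, f(z_1) = 0.253182
z_2 = 0.794000 - (0.253182)·(0.794000 - 1.440000)/(0.253182 - (-0.681736)) = 0.968941; f(z_2) = 0.019690
z_3 = 0.968941 - (0.019690)·(0.968941 - 0.794000)/(0.019690 - (0.253182)) = 0.983694; f(z_3) = -0.000852
z_4 = 0.983694 - (-0.000852)·(0.983694 - 0.968941)/(-0.000852 - (0.019690)) = 0.983082; f(z_4) = 0.000002

0.98308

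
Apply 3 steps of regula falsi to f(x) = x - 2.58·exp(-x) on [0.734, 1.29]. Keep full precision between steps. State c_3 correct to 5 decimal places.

0.97413

False-position update: c = (a·f(b) − b·f(a))/(f(b) − f(a)); replace the endpoint whose sign matches f(c).
f(0.734000) = -0.504362, f(1.290000) = 0.579801
step 1: c = 0.992656, f(c) = 0.036531 > 0 → new bracket [0.734000, 0.992656]
step 2: c = 0.975187, f(c) = 0.002212 > 0 → new bracket [0.734000, 0.975187]
step 3: c = 0.974133, f(c) = 0.000134 > 0 → new bracket [0.734000, 0.974133]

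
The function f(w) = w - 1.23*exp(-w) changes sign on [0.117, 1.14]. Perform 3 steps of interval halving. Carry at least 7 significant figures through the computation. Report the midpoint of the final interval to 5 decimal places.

f(0.117000) = -0.977190, f(1.140000) = 0.746623 (opposite signs)
step 1: m = 0.628500, f(m) = -0.027571 < 0 → root in [0.628500, 1.140000]
step 2: m = 0.884250, f(m) = 0.376231 > 0 → root in [0.628500, 0.884250]
step 3: m = 0.756375, f(m) = 0.179056 > 0 → root in [0.628500, 0.756375]
Midpoint of [0.628500, 0.756375] = 0.692438

0.69244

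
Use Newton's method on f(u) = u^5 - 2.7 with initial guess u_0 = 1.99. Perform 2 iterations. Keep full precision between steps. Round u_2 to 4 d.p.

1.3783

Newton update: u ← u − f(u)/f'(u).
f'(u) = 5u^4
u_0 = 1.990000: f = 28.507960, f' = 78.411960 → u_1 = 1.990000 - (28.507960)/(78.411960) = 1.626434
u_1 = 1.626434: f = 8.681030, f' = 34.987690 → u_2 = 1.626434 - (8.681030)/(34.987690) = 1.378317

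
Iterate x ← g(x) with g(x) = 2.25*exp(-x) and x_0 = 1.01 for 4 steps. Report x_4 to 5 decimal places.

x_1 = g(1.010000) = 0.819493
x_2 = g(0.819493) = 0.991474
x_3 = g(0.991474) = 0.834816
x_4 = g(0.834816) = 0.976397

0.97640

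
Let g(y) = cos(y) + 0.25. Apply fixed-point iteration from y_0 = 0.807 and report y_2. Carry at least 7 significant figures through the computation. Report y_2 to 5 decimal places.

0.83844

y_1 = g(0.807000) = 0.941668
y_2 = g(0.941668) = 0.838440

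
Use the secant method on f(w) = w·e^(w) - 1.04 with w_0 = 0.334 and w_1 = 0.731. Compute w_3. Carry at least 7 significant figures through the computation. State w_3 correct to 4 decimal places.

0.5778

f(w_0) = -0.573555, f(w_1) = 0.478402
w_2 = 0.731000 - (0.478402)·(0.731000 - 0.334000)/(0.478402 - (-0.573555)) = 0.550455; f(w_2) = -0.085488
w_3 = 0.550455 - (-0.085488)·(0.550455 - 0.731000)/(-0.085488 - (0.478402)) = 0.577826; f(w_3) = -0.010221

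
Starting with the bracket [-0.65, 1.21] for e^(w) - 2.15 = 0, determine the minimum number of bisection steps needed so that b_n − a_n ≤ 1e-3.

Initial width b − a = 1.21 − -0.65 = 1.860000.
After n steps the width is (b−a)/2^n; need (b−a)/2^n ≤ 1e-3.
So n ≥ log₂(1.860000/1e-3) = log₂(1860.0000) ≈ 10.8611.
Hence n = 11.

11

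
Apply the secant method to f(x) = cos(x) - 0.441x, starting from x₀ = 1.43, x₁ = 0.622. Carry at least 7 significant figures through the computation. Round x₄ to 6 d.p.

1.076233

Secant update: x_(k+1) = x_k − f(x_k)·(x_k − x_(k-1))/(f(x_k) − f(x_(k-1))).
f(x_0) = -0.490298, f(x_1) = 0.538413
x_2 = 0.622000 - (0.538413)·(0.622000 - 1.430000)/(0.538413 - (-0.490298)) = 1.044896; f(x_2) = 0.041193
x_3 = 1.044896 - (0.041193)·(1.044896 - 0.622000)/(0.041193 - (0.538413)) = 1.079931; f(x_3) = -0.004861
x_4 = 1.079931 - (-0.004861)·(1.079931 - 1.044896)/(-0.004861 - (0.041193)) = 1.076233; f(x_4) = 0.000028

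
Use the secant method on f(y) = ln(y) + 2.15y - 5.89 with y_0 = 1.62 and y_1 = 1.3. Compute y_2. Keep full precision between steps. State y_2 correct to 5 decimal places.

f(y_0) = -1.924574, f(y_1) = -2.832636
y_2 = 1.300000 - (-2.832636)·(1.300000 - 1.620000)/(-2.832636 - (-1.924574)) = 2.298218; f(y_2) = -0.116698

2.29822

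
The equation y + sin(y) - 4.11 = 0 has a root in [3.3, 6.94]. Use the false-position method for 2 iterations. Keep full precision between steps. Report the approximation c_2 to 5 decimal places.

f(3.300000) = -0.967746, f(6.940000) = 3.440597
step 1: c = 4.099074, f(c) = -0.828670 < 0 → new bracket [4.099074, 6.940000]
step 2: c = 4.650502, f(c) = -0.457584 < 0 → new bracket [4.650502, 6.940000]

4.65050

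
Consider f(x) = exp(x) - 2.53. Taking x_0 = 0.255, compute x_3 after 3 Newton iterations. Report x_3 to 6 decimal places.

f'(x) = exp(x)
x_0 = 0.255000: f = -1.239538, f' = 1.290462 → x_1 = 0.255000 - (-1.239538)/(1.290462) = 1.215539
x_1 = 1.215539: f = 0.842110, f' = 3.372110 → x_2 = 1.215539 - (0.842110)/(3.372110) = 0.965811
x_2 = 0.965811: f = 0.096917, f' = 2.626917 → x_3 = 0.965811 - (0.096917)/(2.626917) = 0.928917

0.928917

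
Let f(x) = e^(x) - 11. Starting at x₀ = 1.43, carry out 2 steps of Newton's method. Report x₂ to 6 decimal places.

2.576927

f'(x) = e^(x)
x_0 = 1.430000: f = -6.821301, f' = 4.178699 → x_1 = 1.430000 - (-6.821301)/(4.178699) = 3.062398
x_1 = 3.062398: f = 10.378765, f' = 21.378765 → x_2 = 3.062398 - (10.378765)/(21.378765) = 2.576927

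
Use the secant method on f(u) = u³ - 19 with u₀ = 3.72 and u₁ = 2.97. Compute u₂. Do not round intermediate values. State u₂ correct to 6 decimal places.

2.756456

f(u_0) = 32.478848, f(u_1) = 7.198073
u_2 = 2.970000 - (7.198073)·(2.970000 - 3.720000)/(7.198073 - (32.478848)) = 2.756456; f(u_2) = 1.943692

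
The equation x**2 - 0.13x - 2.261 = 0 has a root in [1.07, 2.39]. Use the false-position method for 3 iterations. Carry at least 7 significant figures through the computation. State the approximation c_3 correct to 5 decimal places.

1.56419

f(1.070000) = -1.255200, f(2.390000) = 3.140400
step 1: c = 1.446937, f(c) = -0.355475 < 0 → new bracket [1.446937, 2.390000]
step 2: c = 1.542832, f(c) = -0.081239 < 0 → new bracket [1.542832, 2.390000]
step 3: c = 1.564194, f(c) = -0.017641 < 0 → new bracket [1.564194, 2.390000]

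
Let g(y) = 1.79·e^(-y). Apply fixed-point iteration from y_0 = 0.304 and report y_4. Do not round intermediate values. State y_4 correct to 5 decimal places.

y_1 = g(0.304000) = 1.320771
y_2 = g(1.320771) = 0.477804
y_3 = g(0.477804) = 1.110058
y_4 = g(1.110058) = 0.589877

0.58988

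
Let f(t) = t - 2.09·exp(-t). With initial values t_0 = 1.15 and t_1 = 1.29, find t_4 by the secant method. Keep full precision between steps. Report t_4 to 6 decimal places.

f(t_0) = 0.488229, f(t_1) = 0.714684
t_2 = 1.290000 - (0.714684)·(1.290000 - 1.150000)/(0.714684 - (0.488229)) = 0.848165; f(t_2) = -0.046773
t_3 = 0.848165 - (-0.046773)·(0.848165 - 1.290000)/(-0.046773 - (0.714684)) = 0.875305; f(t_3) = 0.004329
t_4 = 0.875305 - (0.004329)·(0.875305 - 0.848165)/(0.004329 - (-0.046773)) = 0.873006; f(t_4) = 0.000025

0.873006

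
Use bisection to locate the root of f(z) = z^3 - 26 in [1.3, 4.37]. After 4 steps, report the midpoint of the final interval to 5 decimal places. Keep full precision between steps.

f(1.300000) = -23.803000, f(4.370000) = 57.453453 (opposite signs)
step 1: m = 2.835000, f(m) = -3.214467 < 0 → root in [2.835000, 4.370000]
step 2: m = 3.602500, f(m) = 20.753268 > 0 → root in [2.835000, 3.602500]
step 3: m = 3.218750, f(m) = 7.347382 > 0 → root in [2.835000, 3.218750]
step 4: m = 3.026875, f(m) = 1.732145 > 0 → root in [2.835000, 3.026875]
Midpoint of [2.835000, 3.026875] = 2.930937

2.93094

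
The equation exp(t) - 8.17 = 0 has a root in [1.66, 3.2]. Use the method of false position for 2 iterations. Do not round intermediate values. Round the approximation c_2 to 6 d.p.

2.004612

False-position update: c = (a·f(b) − b·f(a))/(f(b) − f(a)); replace the endpoint whose sign matches f(c).
f(1.660000) = -2.910689, f(3.200000) = 16.362530
step 1: c = 1.892575, f(c) = -1.533567 < 0 → new bracket [1.892575, 3.200000]
step 2: c = 2.004612, f(c) = -0.746790 < 0 → new bracket [2.004612, 3.200000]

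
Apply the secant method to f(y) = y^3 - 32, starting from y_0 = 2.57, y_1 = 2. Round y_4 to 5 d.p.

3.15875

Secant update: y_(k+1) = y_k − f(y_k)·(y_k − y_(k-1))/(f(y_k) − f(y_(k-1))).
f(y_0) = -15.025407, f(y_1) = -24.000000
y_2 = 2.000000 - (-24.000000)·(2.000000 - 2.570000)/(-24.000000 - (-15.025407)) = 3.524303; f(y_2) = 11.774355
y_3 = 3.524303 - (11.774355)·(3.524303 - 2.000000)/(11.774355 - (-24.000000)) = 3.022612; f(y_3) = -4.384871
y_4 = 3.022612 - (-4.384871)·(3.022612 - 3.524303)/(-4.384871 - (11.774355)) = 3.158748; f(y_4) = -0.483005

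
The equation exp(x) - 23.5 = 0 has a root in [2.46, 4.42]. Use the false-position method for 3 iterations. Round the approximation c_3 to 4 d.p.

3.0576

False-position update: c = (a·f(b) − b·f(a))/(f(b) − f(a)); replace the endpoint whose sign matches f(c).
f(2.460000) = -11.795188, f(4.420000) = 59.596285
step 1: c = 2.783828, f(c) = -7.319155 < 0 → new bracket [2.783828, 4.420000]
step 2: c = 2.962791, f(c) = -4.148087 < 0 → new bracket [2.962791, 4.420000]
step 3: c = 3.057617, f(c) = -2.223199 < 0 → new bracket [3.057617, 4.420000]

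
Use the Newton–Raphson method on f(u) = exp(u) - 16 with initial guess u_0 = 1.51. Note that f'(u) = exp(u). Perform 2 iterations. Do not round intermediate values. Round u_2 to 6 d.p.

u_0 = 1.510000: f = -11.473269, f' = 4.526731 → u_1 = 1.510000 - (-11.473269)/(4.526731) = 4.044560
u_1 = 4.044560: f = 41.086043, f' = 57.086043 → u_2 = 4.044560 - (41.086043)/(57.086043) = 3.324838

3.324838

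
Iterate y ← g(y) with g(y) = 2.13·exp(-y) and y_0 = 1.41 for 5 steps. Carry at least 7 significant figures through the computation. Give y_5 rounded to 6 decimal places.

y_1 = g(1.410000) = 0.520025
y_2 = g(0.520025) = 1.266297
y_3 = g(1.266297) = 0.600391
y_4 = g(0.600391) = 1.168512
y_5 = g(1.168512) = 0.662066

0.662066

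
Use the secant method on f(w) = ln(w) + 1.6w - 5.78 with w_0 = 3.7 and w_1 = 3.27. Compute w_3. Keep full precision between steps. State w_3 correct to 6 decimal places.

2.938815

Secant update: w_(k+1) = w_k − f(w_k)·(w_k − w_(k-1))/(f(w_k) − f(w_(k-1))).
f(w_0) = 1.448333, f(w_1) = 0.636790
w_2 = 3.270000 - (0.636790)·(3.270000 - 3.700000)/(0.636790 - (1.448333)) = 2.932594; f(w_2) = -0.011963
w_3 = 2.932594 - (-0.011963)·(2.932594 - 3.270000)/(-0.011963 - (0.636790)) = 2.938815; f(w_3) = 0.000111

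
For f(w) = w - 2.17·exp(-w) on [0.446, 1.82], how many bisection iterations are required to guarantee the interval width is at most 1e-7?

Initial width b − a = 1.82 − 0.446 = 1.374000.
After n steps the width is (b−a)/2^n; need (b−a)/2^n ≤ 1e-7.
So n ≥ log₂(1.374000/1e-7) = log₂(13740000.0000) ≈ 23.7119.
Hence n = 24.

24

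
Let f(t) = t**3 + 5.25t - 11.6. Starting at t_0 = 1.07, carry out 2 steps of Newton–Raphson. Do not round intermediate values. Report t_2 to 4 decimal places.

f'(t) = 3t**2 + 5.25
t_0 = 1.070000: f = -4.757457, f' = 8.684700 → t_1 = 1.070000 - (-4.757457)/(8.684700) = 1.617798
t_1 = 1.617798: f = 1.127648, f' = 13.101806 → t_2 = 1.617798 - (1.127648)/(13.101806) = 1.531729

1.5317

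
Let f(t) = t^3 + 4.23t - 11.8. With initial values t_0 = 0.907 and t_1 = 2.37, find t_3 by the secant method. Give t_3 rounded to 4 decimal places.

1.6253

f(t_0) = -7.217247, f(t_1) = 11.537153
t_2 = 2.370000 - (11.537153)·(2.370000 - 0.907000)/(11.537153 - (-7.217247)) = 1.470006; f(t_2) = -2.405317
t_3 = 1.470006 - (-2.405317)·(1.470006 - 2.370000)/(-2.405317 - (11.537153)) = 1.625270; f(t_3) = -0.631951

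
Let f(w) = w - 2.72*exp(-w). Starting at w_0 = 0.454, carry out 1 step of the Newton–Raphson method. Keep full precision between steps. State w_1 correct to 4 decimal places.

Newton update: w ← w − f(w)/f'(w).
f'(w) = 1 + 2.72*exp(-w)
w_0 = 0.454000: f = -1.273425, f' = 2.727425 → w_1 = 0.454000 - (-1.273425)/(2.727425) = 0.920896

0.9209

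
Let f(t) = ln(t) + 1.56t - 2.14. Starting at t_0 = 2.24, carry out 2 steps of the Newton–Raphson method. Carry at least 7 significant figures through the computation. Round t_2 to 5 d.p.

1.23520

Newton update: t ← t − f(t)/f'(t).
f'(t) = 1/t + 1.56
t_0 = 2.240000: f = 2.160876, f' = 2.006429 → t_1 = 2.240000 - (2.160876)/(2.006429) = 1.163024
t_1 = 1.163024: f = -0.174660, f' = 2.419828 → t_2 = 1.163024 - (-0.174660)/(2.419828) = 1.235202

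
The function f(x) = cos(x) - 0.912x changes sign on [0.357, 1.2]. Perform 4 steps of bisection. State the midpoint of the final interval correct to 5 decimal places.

0.80484

f(0.357000) = 0.611365, f(1.200000) = -0.732042 (opposite signs)
step 1: m = 0.778500, f(m) = 0.001976 > 0 → root in [0.778500, 1.200000]
step 2: m = 0.989250, f(m) = -0.352879 < 0 → root in [0.778500, 0.989250]
step 3: m = 0.883875, f(m) = -0.171934 < 0 → root in [0.778500, 0.883875]
step 4: m = 0.831187, f(m) = -0.084044 < 0 → root in [0.778500, 0.831187]
Midpoint of [0.778500, 0.831187] = 0.804844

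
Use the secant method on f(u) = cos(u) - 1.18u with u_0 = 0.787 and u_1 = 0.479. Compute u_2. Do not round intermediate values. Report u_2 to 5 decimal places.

f(u_0) = -0.222687, f(u_1) = 0.322236
u_2 = 0.479000 - (0.322236)·(0.479000 - 0.787000)/(0.322236 - (-0.222687)) = 0.661134; f(u_2) = 0.009159

0.66113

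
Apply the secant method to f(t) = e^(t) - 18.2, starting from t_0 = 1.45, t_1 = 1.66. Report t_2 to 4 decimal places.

f(t_0) = -13.936885, f(t_1) = -12.940689
t_2 = 1.660000 - (-12.940689)·(1.660000 - 1.450000)/(-12.940689 - (-13.936885)) = 4.387921; f(t_2) = 62.272928

4.3879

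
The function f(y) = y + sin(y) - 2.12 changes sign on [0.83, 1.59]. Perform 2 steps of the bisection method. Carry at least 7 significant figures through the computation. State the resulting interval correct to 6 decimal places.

[1.020000, 1.210000]

f(0.830000) = -0.552069, f(1.590000) = 0.469816 (opposite signs)
step 1: m = 1.210000, f(m) = 0.025616 > 0 → root in [0.830000, 1.210000]
step 2: m = 1.020000, f(m) = -0.247892 < 0 → root in [1.020000, 1.210000]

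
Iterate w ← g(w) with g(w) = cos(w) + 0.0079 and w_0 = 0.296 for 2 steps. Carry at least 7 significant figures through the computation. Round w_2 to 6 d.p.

0.577801

w_1 = g(0.296000) = 0.964411
w_2 = g(0.964411) = 0.577801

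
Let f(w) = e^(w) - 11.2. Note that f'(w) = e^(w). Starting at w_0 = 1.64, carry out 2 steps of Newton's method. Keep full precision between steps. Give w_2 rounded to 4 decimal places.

2.4851

Newton update: w ← w − f(w)/f'(w).
w_0 = 1.640000: f = -6.044830, f' = 5.155170 → w_1 = 1.640000 - (-6.044830)/(5.155170) = 2.812576
w_1 = 2.812576: f = 5.452768, f' = 16.652768 → w_2 = 2.812576 - (5.452768)/(16.652768) = 2.485137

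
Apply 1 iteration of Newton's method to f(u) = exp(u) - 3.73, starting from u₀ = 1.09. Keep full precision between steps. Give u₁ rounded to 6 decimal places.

1.344088

f'(u) = exp(u)
u_0 = 1.090000: f = -0.755726, f' = 2.974274 → u_1 = 1.090000 - (-0.755726)/(2.974274) = 1.344088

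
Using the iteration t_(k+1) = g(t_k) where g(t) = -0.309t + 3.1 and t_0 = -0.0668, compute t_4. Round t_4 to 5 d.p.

2.34602

t_1 = g(-0.066800) = 3.120641
t_2 = g(3.120641) = 2.135722
t_3 = g(2.135722) = 2.440062
t_4 = g(2.440062) = 2.346021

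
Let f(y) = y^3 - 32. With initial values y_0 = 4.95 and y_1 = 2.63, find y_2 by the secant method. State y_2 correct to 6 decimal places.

2.940738

f(y_0) = 89.287375, f(y_1) = -13.808553
y_2 = 2.630000 - (-13.808553)·(2.630000 - 4.950000)/(-13.808553 - (89.287375)) = 2.940738; f(y_2) = -6.568669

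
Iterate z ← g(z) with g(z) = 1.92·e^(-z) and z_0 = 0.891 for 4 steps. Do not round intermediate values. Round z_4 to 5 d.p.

0.86129

z_1 = g(0.891000) = 0.787671
z_2 = g(0.787671) = 0.873414
z_3 = g(0.873414) = 0.801646
z_4 = g(0.801646) = 0.861293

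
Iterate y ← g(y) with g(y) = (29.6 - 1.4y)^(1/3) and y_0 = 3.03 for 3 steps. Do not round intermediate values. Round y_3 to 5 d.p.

2.94261

y_1 = g(3.030000) = 2.937909
y_2 = g(2.937909) = 2.942880
y_3 = g(2.942880) = 2.942612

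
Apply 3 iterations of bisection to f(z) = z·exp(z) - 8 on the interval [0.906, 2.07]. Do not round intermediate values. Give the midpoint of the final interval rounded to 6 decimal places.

f(0.906000) = -5.758189, f(2.070000) = 8.404384 (opposite signs)
step 1: m = 1.488000, f(m) = -1.410793 < 0 → root in [1.488000, 2.070000]
step 2: m = 1.779000, f(m) = 2.538671 > 0 → root in [1.488000, 1.779000]
step 3: m = 1.633500, f(m) = 0.366411 > 0 → root in [1.488000, 1.633500]
Midpoint of [1.488000, 1.633500] = 1.560750

1.560750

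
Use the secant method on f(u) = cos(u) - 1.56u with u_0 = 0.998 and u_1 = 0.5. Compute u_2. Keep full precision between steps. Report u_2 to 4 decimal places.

0.5437

f(u_0) = -1.014896, f(u_1) = 0.097583
u_2 = 0.500000 - (0.097583)·(0.500000 - 0.998000)/(0.097583 - (-1.014896)) = 0.543683; f(u_2) = 0.007664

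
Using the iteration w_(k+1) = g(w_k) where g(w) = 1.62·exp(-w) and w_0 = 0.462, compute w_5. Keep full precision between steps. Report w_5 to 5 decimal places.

w_1 = g(0.462000) = 1.020636
w_2 = g(1.020636) = 0.583792
w_3 = g(0.583792) = 0.903602
w_4 = g(0.903602) = 0.656275
w_5 = g(0.656275) = 0.840424

0.84042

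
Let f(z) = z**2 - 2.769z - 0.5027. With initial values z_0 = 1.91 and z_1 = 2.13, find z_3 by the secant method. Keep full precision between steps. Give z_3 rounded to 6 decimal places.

f(z_0) = -2.143390, f(z_1) = -1.863770
z_2 = 2.130000 - (-1.863770)·(2.130000 - 1.910000)/(-1.863770 - (-2.143390)) = 3.596381; f(z_2) = 2.472876
z_3 = 3.596381 - (2.472876)·(3.596381 - 2.130000)/(2.472876 - (-1.863770)) = 2.760210; f(z_3) = -0.526963

2.760210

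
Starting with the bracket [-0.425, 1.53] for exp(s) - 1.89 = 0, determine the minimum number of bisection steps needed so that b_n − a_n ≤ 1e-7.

25

Initial width b − a = 1.53 − -0.425 = 1.955000.
After n steps the width is (b−a)/2^n; need (b−a)/2^n ≤ 1e-7.
So n ≥ log₂(1.955000/1e-7) = log₂(19550000.0000) ≈ 24.2207.
Hence n = 25.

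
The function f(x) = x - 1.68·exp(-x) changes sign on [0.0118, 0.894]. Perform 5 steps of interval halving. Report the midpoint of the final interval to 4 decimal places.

f(0.011800) = -1.648493, f(0.894000) = 0.206852 (opposite signs)
step 1: m = 0.452900, f(m) = -0.615213 < 0 → root in [0.452900, 0.894000]
step 2: m = 0.673450, f(m) = -0.183260 < 0 → root in [0.673450, 0.894000]
step 3: m = 0.783725, f(m) = 0.016466 > 0 → root in [0.673450, 0.783725]
step 4: m = 0.728587, f(m) = -0.082164 < 0 → root in [0.728587, 0.783725]
step 5: m = 0.756156, f(m) = -0.032549 < 0 → root in [0.756156, 0.783725]
Midpoint of [0.756156, 0.783725] = 0.769941

0.7699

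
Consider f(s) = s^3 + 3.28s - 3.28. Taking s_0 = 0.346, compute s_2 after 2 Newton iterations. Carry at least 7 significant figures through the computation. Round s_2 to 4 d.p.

0.8316

f'(s) = 3s^2 + 3.28
s_0 = 0.346000: f = -2.103698, f' = 3.639148 → s_1 = 0.346000 - (-2.103698)/(3.639148) = 0.924074
s_1 = 0.924074: f = 0.540044, f' = 5.841740 → s_2 = 0.924074 - (0.540044)/(5.841740) = 0.831629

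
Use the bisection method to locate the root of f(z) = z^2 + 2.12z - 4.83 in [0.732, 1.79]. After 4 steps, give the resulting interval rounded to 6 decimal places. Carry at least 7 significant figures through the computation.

[1.327125, 1.393250]

f(0.732000) = -2.742336, f(1.790000) = 2.168900 (opposite signs)
step 1: m = 1.261000, f(m) = -0.566559 < 0 → root in [1.261000, 1.790000]
step 2: m = 1.525500, f(m) = 0.731210 > 0 → root in [1.261000, 1.525500]
step 3: m = 1.393250, f(m) = 0.064836 > 0 → root in [1.261000, 1.393250]
step 4: m = 1.327125, f(m) = -0.255234 < 0 → root in [1.327125, 1.393250]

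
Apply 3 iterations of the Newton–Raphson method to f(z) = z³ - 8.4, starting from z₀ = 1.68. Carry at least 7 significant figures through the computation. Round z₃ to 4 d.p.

2.0328

Newton update: z ← z − f(z)/f'(z).
f'(z) = 3z²
z_0 = 1.680000: f = -3.658368, f' = 8.467200 → z_1 = 1.680000 - (-3.658368)/(8.467200) = 2.112063
z_1 = 2.112063: f = 1.021519, f' = 13.382437 → z_2 = 2.112063 - (1.021519)/(13.382437) = 2.035731
z_2 = 2.035731: f = 0.036474, f' = 12.432599 → z_3 = 2.035731 - (0.036474)/(12.432599) = 2.032797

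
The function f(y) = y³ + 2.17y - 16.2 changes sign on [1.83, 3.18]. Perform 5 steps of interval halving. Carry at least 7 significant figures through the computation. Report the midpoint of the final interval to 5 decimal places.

2.23078

f(1.830000) = -6.100413, f(3.180000) = 22.858032 (opposite signs)
step 1: m = 2.505000, f(m) = 4.954788 > 0 → root in [1.830000, 2.505000]
step 2: m = 2.167500, f(m) = -1.313488 < 0 → root in [2.167500, 2.505000]
step 3: m = 2.336250, f(m) = 1.621065 > 0 → root in [2.167500, 2.336250]
step 4: m = 2.251875, f(m) = 0.105694 > 0 → root in [2.167500, 2.251875]
step 5: m = 2.209688, f(m) = -0.615695 < 0 → root in [2.209688, 2.251875]
Midpoint of [2.209688, 2.251875] = 2.230781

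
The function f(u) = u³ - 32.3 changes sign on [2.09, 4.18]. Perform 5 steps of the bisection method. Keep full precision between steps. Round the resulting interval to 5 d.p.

f(2.090000) = -23.170671, f(4.180000) = 40.734632 (opposite signs)
step 1: m = 3.135000, f(m) = -1.488515 < 0 → root in [3.135000, 4.180000]
step 2: m = 3.657500, f(m) = 16.627498 > 0 → root in [3.135000, 3.657500]
step 3: m = 3.396250, f(m) = 6.874093 > 0 → root in [3.135000, 3.396250]
step 4: m = 3.265625, f(m) = 2.525626 > 0 → root in [3.135000, 3.265625]
step 5: m = 3.200312, f(m) = 0.477601 > 0 → root in [3.135000, 3.200312]

[3.13500, 3.20031]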